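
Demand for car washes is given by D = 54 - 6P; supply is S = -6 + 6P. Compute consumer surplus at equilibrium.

Equilibrium: 54 - 6P = -6 + 6P gives P* = 5, Q* = 24.
Demand choke price (D = 0): P = 9.
CS = ½(9 − 5)(24) = 48.

Consumer surplus = 48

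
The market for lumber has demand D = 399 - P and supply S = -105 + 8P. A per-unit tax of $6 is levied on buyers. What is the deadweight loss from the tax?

Pre-tax equilibrium: P* = 56, Q* = 343.
Tax on buyers shifts demand to D = 399 − 1(P + 6) = 393 - P.
393 - P = -105 + 8P gives seller price Ps = 166/3; buyers pay Pb = 166/3 + 6 = 184/3.
New quantity: Q = 399 − 1(184/3) = 1013/3.
DWL = ½ × 6 × (343 − 1013/3) = 16.

Deadweight loss = 16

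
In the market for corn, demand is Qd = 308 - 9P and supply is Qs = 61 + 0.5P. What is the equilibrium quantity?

Q* = 74

Set Qd = Qs: 308 - 9P = 61 + 0.5P.
247 = 9.5P, so P* = 26.
Q* = 308 − 9(26) = 74.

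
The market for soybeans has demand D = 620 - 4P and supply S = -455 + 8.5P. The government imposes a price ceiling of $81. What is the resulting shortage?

Equilibrium price would be P* = 86, so the ceiling at 81 binds.
At P = 81: D = 620 − 4(81) = 296, S = -455 + 8.5(81) = 233.5.
Shortage = 296 − 233.5 = 62.5.

Shortage = 62.5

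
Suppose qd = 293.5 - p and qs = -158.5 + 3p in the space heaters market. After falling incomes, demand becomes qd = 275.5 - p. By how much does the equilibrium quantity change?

Δq = -13.5

Original equilibrium: p* = 113, q* = 180.5.
New equilibrium: 275.5 - p = -158.5 + 3p, so 434 = 4p and p' = 108.5; q' = 275.5 − 1(108.5) = 167.
Change in quantity: 167 − 180.5 = -13.5.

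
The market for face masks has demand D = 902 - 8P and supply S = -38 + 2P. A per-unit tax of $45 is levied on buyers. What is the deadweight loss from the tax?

Deadweight loss = 1620

Pre-tax equilibrium: P* = 94, Q* = 150.
Tax on buyers shifts demand to D = 902 − 8(P + 45) = 542 - 8P.
542 - 8P = -38 + 2P gives seller price Ps = 58; buyers pay Pb = 58 + 45 = 103.
New quantity: Q = 902 − 8(103) = 78.
DWL = ½ × 45 × (150 − 78) = 1620.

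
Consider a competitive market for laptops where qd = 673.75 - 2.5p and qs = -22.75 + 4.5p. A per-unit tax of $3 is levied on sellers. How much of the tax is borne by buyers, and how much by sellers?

Buyers bear 27/14, sellers bear 15/14

Pre-tax equilibrium: p* = 99.5, q* = 425.
Tax on sellers shifts supply to qs = -22.75 + 4.5(p − 3) = -36.25 + 4.5p.
673.75 - 2.5p = -36.25 + 4.5p gives buyer price pb = 710/7; sellers receive ps = 710/7 − 3 = 689/7.
New quantity: q = 673.75 − 2.5(710/7) = 11765/28.
Buyer burden = 710/7 − 99.5 = 27/14; seller burden = 99.5 − 689/7 = 15/14.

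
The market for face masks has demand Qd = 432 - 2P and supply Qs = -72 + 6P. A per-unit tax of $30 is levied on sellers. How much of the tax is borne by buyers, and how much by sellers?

Pre-tax equilibrium: P* = 63, Q* = 306.
Tax on sellers shifts supply to Qs = -72 + 6(P − 30) = -252 + 6P.
432 - 2P = -252 + 6P gives buyer price Pb = 85.5; sellers receive Ps = 85.5 − 30 = 55.5.
New quantity: Q = 432 − 2(85.5) = 261.
Buyer burden = 85.5 − 63 = 22.5; seller burden = 63 − 55.5 = 7.5.

Buyers bear $22.5, sellers bear $7.5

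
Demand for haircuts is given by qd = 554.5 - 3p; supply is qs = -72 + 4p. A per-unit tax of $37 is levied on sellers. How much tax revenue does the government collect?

Tax revenue = 57646/7

Pre-tax equilibrium: p* = 89.5, q* = 286.
Tax on sellers shifts supply to qs = -72 + 4(p − 37) = -220 + 4p.
554.5 - 3p = -220 + 4p gives buyer price pb = 1549/14; sellers receive ps = 1549/14 − 37 = 1031/14.
New quantity: q = 554.5 − 3(1549/14) = 1558/7.
Revenue = 37 × 1558/7 = 57646/7.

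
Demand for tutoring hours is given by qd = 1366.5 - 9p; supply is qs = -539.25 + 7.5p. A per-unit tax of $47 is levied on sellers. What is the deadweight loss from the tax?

Deadweight loss = 99405/22

Pre-tax equilibrium: p* = 115.5, q* = 327.
Tax on sellers shifts supply to qs = -539.25 + 7.5(p − 47) = -891.75 + 7.5p.
1366.5 - 9p = -891.75 + 7.5p gives buyer price pb = 3011/22; sellers receive ps = 3011/22 − 47 = 1977/22.
New quantity: q = 1366.5 − 9(3011/22) = 1482/11.
DWL = ½ × 47 × (327 − 1482/11) = 99405/22.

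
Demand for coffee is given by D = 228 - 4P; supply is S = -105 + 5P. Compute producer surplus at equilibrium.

Equilibrium: 228 - 4P = -105 + 5P gives P* = 37, Q* = 80.
Supply starts at P = 21 (where S = 0).
PS = ½(37 − 21)(80) = 640.

Producer surplus = 640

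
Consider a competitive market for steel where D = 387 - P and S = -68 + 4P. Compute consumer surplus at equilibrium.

Equilibrium: 387 - P = -68 + 4P gives P* = 91, Q* = 296.
Demand choke price (D = 0): P = 387.
CS = ½(387 − 91)(296) = 43808.

Consumer surplus = 43808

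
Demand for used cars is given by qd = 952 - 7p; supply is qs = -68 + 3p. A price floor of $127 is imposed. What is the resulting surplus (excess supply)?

Surplus = 250

Equilibrium price would be p* = 102, so the floor at 127 binds.
At p = 127: qd = 63, qs = 313.
Surplus = 313 − 63 = 250.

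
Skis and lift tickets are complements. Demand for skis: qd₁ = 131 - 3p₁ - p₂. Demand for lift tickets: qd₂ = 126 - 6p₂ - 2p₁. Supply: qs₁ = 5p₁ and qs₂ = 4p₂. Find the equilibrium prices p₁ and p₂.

p₁ = 592/39, p₂ = 373/39

Market 1: 131 - 3p₁ - p₂ = 5p₁ → 8p₁ + p₂ = 131.
Market 2: 10p₂ + 2p₁ = 126.
Eliminating p₂: 10×(1) − 1×(2) gives 78p₁ = 1184, so p₁ = 592/39.
Back-substitute into (2): p₂ = (126 − 2×592/39) / 10 = 373/39.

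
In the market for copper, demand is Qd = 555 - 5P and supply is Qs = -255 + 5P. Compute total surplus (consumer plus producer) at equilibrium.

Total surplus = 4500

Equilibrium: 555 - 5P = -255 + 5P gives P* = 81, Q* = 150.
Demand choke price: P = 111; supply starts at P = 51.
CS = ½(111 − 81)(150) = 2250; PS = ½(81 − 51)(150) = 2250.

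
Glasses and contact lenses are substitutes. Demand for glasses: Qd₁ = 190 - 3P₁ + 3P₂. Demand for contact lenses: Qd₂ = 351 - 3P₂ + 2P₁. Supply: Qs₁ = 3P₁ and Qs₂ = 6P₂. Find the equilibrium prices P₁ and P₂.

Market 1: 190 - 3P₁ + 3P₂ = 3P₁ → 6P₁ - 3P₂ = 190.
Market 2: 9P₂ - 2P₁ = 351.
Eliminating P₂: 9×(1) + 3×(2) gives 48P₁ = 2763, so P₁ = 57.5625.
Back-substitute into (2): P₂ = (351 + 2×57.5625) / 9 = 1243/24.

P₁ = 57.5625, P₂ = 1243/24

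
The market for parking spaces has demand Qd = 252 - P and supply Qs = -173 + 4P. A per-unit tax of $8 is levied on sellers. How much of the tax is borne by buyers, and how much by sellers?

Buyers bear $6.4, sellers bear $1.6

Pre-tax equilibrium: P* = 85, Q* = 167.
Tax on sellers shifts supply to Qs = -173 + 4(P − 8) = -205 + 4P.
252 - P = -205 + 4P gives buyer price Pb = 91.4; sellers receive Ps = 91.4 − 8 = 83.4.
New quantity: Q = 252 − 1(91.4) = 160.6.
Buyer burden = 91.4 − 85 = 6.4; seller burden = 85 − 83.4 = 1.6.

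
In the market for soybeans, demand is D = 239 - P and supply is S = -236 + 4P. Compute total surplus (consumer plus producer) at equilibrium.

Total surplus = 12960

Equilibrium: 239 - P = -236 + 4P gives P* = 95, Q* = 144.
Demand choke price: P = 239; supply starts at P = 59.
CS = ½(239 − 95)(144) = 10368; PS = ½(95 − 59)(144) = 2592.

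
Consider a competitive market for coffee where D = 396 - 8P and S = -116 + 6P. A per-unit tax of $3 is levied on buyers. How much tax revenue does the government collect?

Tax revenue = 1956/7

Pre-tax equilibrium: P* = 256/7, Q* = 724/7.
Tax on buyers shifts demand to D = 396 − 8(P + 3) = 372 - 8P.
372 - 8P = -116 + 6P gives seller price Ps = 244/7; buyers pay Pb = 244/7 + 3 = 265/7.
New quantity: Q = 396 − 8(265/7) = 652/7.
Revenue = 3 × 652/7 = 1956/7.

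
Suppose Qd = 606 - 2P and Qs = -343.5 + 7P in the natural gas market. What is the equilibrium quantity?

Q* = 395

Set Qd = Qs: 606 - 2P = -343.5 + 7P.
949.5 = 9P, so P* = 105.5.
Q* = 606 − 2(105.5) = 395.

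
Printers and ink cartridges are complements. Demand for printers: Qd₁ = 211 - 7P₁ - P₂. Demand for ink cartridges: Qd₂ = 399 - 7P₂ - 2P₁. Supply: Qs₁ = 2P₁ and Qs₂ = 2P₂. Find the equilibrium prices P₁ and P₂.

P₁ = 1500/79, P₂ = 3169/79

Market 1: 211 - 7P₁ - P₂ = 2P₁ → 9P₁ + P₂ = 211.
Market 2: 9P₂ + 2P₁ = 399.
Eliminating P₂: 9×(1) − 1×(2) gives 79P₁ = 1500, so P₁ = 1500/79.
Back-substitute into (2): P₂ = (399 − 2×1500/79) / 9 = 3169/79.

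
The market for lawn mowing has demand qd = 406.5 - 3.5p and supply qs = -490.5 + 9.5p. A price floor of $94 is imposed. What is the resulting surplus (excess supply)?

Surplus = 325

Equilibrium price would be p* = 69, so the floor at 94 binds.
At p = 94: qd = 77.5, qs = 402.5.
Surplus = 402.5 − 77.5 = 325.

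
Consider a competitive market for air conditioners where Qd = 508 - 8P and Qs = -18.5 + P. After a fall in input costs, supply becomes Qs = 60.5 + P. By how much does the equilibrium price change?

ΔP = -79/9

Original equilibrium: P* = 58.5, Q* = 40.
New equilibrium: 508 - 8P = 60.5 + P, so 447.5 = 9P and P' = 895/18; Q' = 508 − 8(895/18) = 992/9.
Change in price: 895/18 − 58.5 = -79/9.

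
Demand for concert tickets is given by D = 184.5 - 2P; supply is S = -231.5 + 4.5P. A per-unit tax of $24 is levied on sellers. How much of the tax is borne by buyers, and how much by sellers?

Buyers bear 216/13, sellers bear 96/13

Pre-tax equilibrium: P* = 64, Q* = 56.5.
Tax on sellers shifts supply to S = -231.5 + 4.5(P − 24) = -339.5 + 4.5P.
184.5 - 2P = -339.5 + 4.5P gives buyer price Pb = 1048/13; sellers receive Ps = 1048/13 − 24 = 736/13.
New quantity: Q = 184.5 − 2(1048/13) = 605/26.
Buyer burden = 1048/13 − 64 = 216/13; seller burden = 64 − 736/13 = 96/13.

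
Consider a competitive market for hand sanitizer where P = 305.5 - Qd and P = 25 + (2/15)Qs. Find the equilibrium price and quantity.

P* = 58, Q* = 247.5

Set the two price expressions equal: 305.5 - Q = 25 + (2/15)Q.
280.5 = (17/15)Q, so Q* = 247.5.
P* = 305.5 − (1)(247.5) = 58.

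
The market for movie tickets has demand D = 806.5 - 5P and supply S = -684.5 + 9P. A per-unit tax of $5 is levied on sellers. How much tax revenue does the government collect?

Pre-tax equilibrium: P* = 106.5, Q* = 274.
Tax on sellers shifts supply to S = -684.5 + 9(P − 5) = -729.5 + 9P.
806.5 - 5P = -729.5 + 9P gives buyer price Pb = 768/7; sellers receive Ps = 768/7 − 5 = 733/7.
New quantity: Q = 806.5 − 5(768/7) = 3611/14.
Revenue = 5 × 3611/14 = 18055/14.

Tax revenue = 18055/14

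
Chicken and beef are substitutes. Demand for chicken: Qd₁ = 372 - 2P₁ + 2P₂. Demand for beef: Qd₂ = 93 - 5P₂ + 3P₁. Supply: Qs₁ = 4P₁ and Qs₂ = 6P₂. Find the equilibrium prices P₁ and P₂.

P₁ = 71.3, P₂ = 27.9

Market 1: 372 - 2P₁ + 2P₂ = 4P₁ → 6P₁ - 2P₂ = 372.
Market 2: 11P₂ - 3P₁ = 93.
Eliminating P₂: 11×(1) + 2×(2) gives 60P₁ = 4278, so P₁ = 71.3.
Back-substitute into (2): P₂ = (93 + 3×71.3) / 11 = 27.9.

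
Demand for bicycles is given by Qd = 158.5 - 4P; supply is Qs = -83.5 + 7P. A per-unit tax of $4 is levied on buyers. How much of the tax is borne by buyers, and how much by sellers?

Pre-tax equilibrium: P* = 22, Q* = 70.5.
Tax on buyers shifts demand to Qd = 158.5 − 4(P + 4) = 142.5 - 4P.
142.5 - 4P = -83.5 + 7P gives seller price Ps = 226/11; buyers pay Pb = 226/11 + 4 = 270/11.
New quantity: Q = 158.5 − 4(270/11) = 1327/22.
Buyer burden = 270/11 − 22 = 28/11; seller burden = 22 − 226/11 = 16/11.

Buyers bear 28/11, sellers bear 16/11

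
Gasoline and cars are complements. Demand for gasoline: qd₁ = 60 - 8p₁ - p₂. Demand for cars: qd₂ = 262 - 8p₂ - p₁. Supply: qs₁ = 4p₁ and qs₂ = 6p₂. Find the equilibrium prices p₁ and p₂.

p₁ = 578/167, p₂ = 3084/167

Market 1: 60 - 8p₁ - p₂ = 4p₁ → 12p₁ + p₂ = 60.
Market 2: 14p₂ + p₁ = 262.
Eliminating p₂: 14×(1) − 1×(2) gives 167p₁ = 578, so p₁ = 578/167.
Back-substitute into (2): p₂ = (262 − 1×578/167) / 14 = 3084/167.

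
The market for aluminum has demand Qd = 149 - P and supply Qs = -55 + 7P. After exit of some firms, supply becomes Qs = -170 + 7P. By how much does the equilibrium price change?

Original equilibrium: P* = 25.5, Q* = 123.5.
New equilibrium: 149 - P = -170 + 7P, so 319 = 8P and P' = 39.875; Q' = 149 − 1(39.875) = 109.125.
Change in price: 39.875 − 25.5 = 14.375.

ΔP = 14.375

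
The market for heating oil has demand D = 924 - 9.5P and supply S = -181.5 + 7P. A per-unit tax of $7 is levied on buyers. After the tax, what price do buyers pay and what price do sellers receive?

Pre-tax equilibrium: P* = 67, Q* = 287.5.
Tax on buyers shifts demand to D = 924 − 9.5(P + 7) = 857.5 - 9.5P.
857.5 - 9.5P = -181.5 + 7P gives seller price Ps = 2078/33; buyers pay Pb = 2078/33 + 7 = 2309/33.
New quantity: Q = 924 − 9.5(2309/33) = 17113/66.

Buyers pay 2309/33, sellers receive 2078/33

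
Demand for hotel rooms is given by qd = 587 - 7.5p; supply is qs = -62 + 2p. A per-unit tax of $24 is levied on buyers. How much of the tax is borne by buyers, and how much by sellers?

Pre-tax equilibrium: p* = 1298/19, q* = 1418/19.
Tax on buyers shifts demand to qd = 587 − 7.5(p + 24) = 407 - 7.5p.
407 - 7.5p = -62 + 2p gives seller price ps = 938/19; buyers pay pb = 938/19 + 24 = 1394/19.
New quantity: q = 587 − 7.5(1394/19) = 698/19.
Buyer burden = 1394/19 − 1298/19 = 96/19; seller burden = 1298/19 − 938/19 = 360/19.

Buyers bear 96/19, sellers bear 360/19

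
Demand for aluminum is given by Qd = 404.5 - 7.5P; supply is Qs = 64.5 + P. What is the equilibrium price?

Set Qd = Qs: 404.5 - 7.5P = 64.5 + P.
340 = 8.5P, so P* = 40.
Q* = 404.5 − 7.5(40) = 104.5.

P* = 40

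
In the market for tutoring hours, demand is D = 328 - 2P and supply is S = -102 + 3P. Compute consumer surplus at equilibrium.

Consumer surplus = 6084

Equilibrium: 328 - 2P = -102 + 3P gives P* = 86, Q* = 156.
Demand choke price (D = 0): P = 164.
CS = ½(164 − 86)(156) = 6084.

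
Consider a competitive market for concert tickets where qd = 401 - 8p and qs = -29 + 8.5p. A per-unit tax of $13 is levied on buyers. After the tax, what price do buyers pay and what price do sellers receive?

Pre-tax equilibrium: p* = 860/33, q* = 6353/33.
Tax on buyers shifts demand to qd = 401 − 8(p + 13) = 297 - 8p.
297 - 8p = -29 + 8.5p gives seller price ps = 652/33; buyers pay pb = 652/33 + 13 = 1081/33.
New quantity: q = 401 − 8(1081/33) = 4585/33.

Buyers pay 1081/33, sellers receive 652/33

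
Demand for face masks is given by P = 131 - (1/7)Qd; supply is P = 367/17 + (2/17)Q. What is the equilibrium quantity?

Set the two price expressions equal: 131 - (1/7)Q = 367/17 + (2/17)Q.
1860/17 = (31/119)Q, so Q* = 420.
P* = 131 − (1/7)(420) = 71.

Q* = 420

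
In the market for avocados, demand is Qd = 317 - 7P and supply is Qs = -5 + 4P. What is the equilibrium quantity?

Q* = 1233/11

Set Qd = Qs: 317 - 7P = -5 + 4P.
322 = 11P, so P* = 322/11.
Q* = 317 − 7(322/11) = 1233/11.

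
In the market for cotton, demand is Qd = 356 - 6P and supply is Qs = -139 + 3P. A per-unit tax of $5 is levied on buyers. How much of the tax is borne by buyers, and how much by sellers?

Pre-tax equilibrium: P* = 55, Q* = 26.
Tax on buyers shifts demand to Qd = 356 − 6(P + 5) = 326 - 6P.
326 - 6P = -139 + 3P gives seller price Ps = 155/3; buyers pay Pb = 155/3 + 5 = 170/3.
New quantity: Q = 356 − 6(170/3) = 16.
Buyer burden = 170/3 − 55 = 5/3; seller burden = 55 − 155/3 = 10/3.

Buyers bear 5/3, sellers bear 10/3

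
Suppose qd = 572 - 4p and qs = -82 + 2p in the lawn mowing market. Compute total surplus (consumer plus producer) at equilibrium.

Total surplus = 6936

Equilibrium: 572 - 4p = -82 + 2p gives p* = 109, q* = 136.
Demand choke price: p = 143; supply starts at p = 41.
CS = ½(143 − 109)(136) = 2312; PS = ½(109 − 41)(136) = 4624.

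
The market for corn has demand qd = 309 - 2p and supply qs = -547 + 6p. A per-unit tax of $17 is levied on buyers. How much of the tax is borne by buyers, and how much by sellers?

Buyers bear $12.75, sellers bear $4.25

Pre-tax equilibrium: p* = 107, q* = 95.
Tax on buyers shifts demand to qd = 309 − 2(p + 17) = 275 - 2p.
275 - 2p = -547 + 6p gives seller price ps = 102.75; buyers pay pb = 102.75 + 17 = 119.75.
New quantity: q = 309 − 2(119.75) = 69.5.
Buyer burden = 119.75 − 107 = 12.75; seller burden = 107 − 102.75 = 4.25.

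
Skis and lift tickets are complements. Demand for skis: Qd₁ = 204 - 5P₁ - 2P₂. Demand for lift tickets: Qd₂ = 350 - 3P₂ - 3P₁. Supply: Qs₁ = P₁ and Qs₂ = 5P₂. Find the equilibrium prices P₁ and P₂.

P₁ = 466/21, P₂ = 248/7

Market 1: 204 - 5P₁ - 2P₂ = P₁ → 6P₁ + 2P₂ = 204.
Market 2: 8P₂ + 3P₁ = 350.
Eliminating P₂: 8×(1) − 2×(2) gives 42P₁ = 932, so P₁ = 466/21.
Back-substitute into (2): P₂ = (350 − 3×466/21) / 8 = 248/7.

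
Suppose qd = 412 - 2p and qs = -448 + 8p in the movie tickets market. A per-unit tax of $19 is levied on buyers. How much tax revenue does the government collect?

Tax revenue = 3982.4

Pre-tax equilibrium: p* = 86, q* = 240.
Tax on buyers shifts demand to qd = 412 − 2(p + 19) = 374 - 2p.
374 - 2p = -448 + 8p gives seller price ps = 82.2; buyers pay pb = 82.2 + 19 = 101.2.
New quantity: q = 412 − 2(101.2) = 209.6.
Revenue = 19 × 209.6 = 3982.4.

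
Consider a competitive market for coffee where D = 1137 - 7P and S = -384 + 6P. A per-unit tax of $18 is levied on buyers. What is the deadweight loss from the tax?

Deadweight loss = 6804/13

Pre-tax equilibrium: P* = 117, Q* = 318.
Tax on buyers shifts demand to D = 1137 − 7(P + 18) = 1011 - 7P.
1011 - 7P = -384 + 6P gives seller price Ps = 1395/13; buyers pay Pb = 1395/13 + 18 = 1629/13.
New quantity: Q = 1137 − 7(1629/13) = 3378/13.
DWL = ½ × 18 × (318 − 3378/13) = 6804/13.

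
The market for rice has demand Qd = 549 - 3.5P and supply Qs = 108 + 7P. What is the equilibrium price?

P* = 42

Set Qd = Qs: 549 - 3.5P = 108 + 7P.
441 = 10.5P, so P* = 42.
Q* = 549 − 3.5(42) = 402.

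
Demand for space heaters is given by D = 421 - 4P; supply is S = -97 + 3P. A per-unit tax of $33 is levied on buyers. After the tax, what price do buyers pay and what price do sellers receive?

Buyers pay 617/7, sellers receive 386/7

Pre-tax equilibrium: P* = 74, Q* = 125.
Tax on buyers shifts demand to D = 421 − 4(P + 33) = 289 - 4P.
289 - 4P = -97 + 3P gives seller price Ps = 386/7; buyers pay Pb = 386/7 + 33 = 617/7.
New quantity: Q = 421 − 4(617/7) = 479/7.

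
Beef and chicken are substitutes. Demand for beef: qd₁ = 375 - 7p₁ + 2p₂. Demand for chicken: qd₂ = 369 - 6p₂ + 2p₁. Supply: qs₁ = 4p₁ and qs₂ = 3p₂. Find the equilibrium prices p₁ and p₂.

Market 1: 375 - 7p₁ + 2p₂ = 4p₁ → 11p₁ - 2p₂ = 375.
Market 2: 9p₂ - 2p₁ = 369.
Eliminating p₂: 9×(1) + 2×(2) gives 95p₁ = 4113, so p₁ = 4113/95.
Back-substitute into (2): p₂ = (369 + 2×4113/95) / 9 = 4809/95.

p₁ = 4113/95, p₂ = 4809/95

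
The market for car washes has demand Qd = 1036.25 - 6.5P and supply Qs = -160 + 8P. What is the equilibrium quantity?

Q* = 500

Set Qd = Qs: 1036.25 - 6.5P = -160 + 8P.
1196.25 = 14.5P, so P* = 82.5.
Q* = 1036.25 − 6.5(82.5) = 500.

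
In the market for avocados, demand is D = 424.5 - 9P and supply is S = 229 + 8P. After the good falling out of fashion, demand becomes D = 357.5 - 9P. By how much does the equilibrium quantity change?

Original equilibrium: P* = 11.5, Q* = 321.
New equilibrium: 357.5 - 9P = 229 + 8P, so 128.5 = 17P and P' = 257/34; Q' = 357.5 − 9(257/34) = 4921/17.
Change in quantity: 4921/17 − 321 = -536/17.

ΔQ = -536/17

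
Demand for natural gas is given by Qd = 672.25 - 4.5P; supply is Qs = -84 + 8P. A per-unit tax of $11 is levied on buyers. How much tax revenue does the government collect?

Tax revenue = 4051.52

Pre-tax equilibrium: P* = 60.5, Q* = 400.
Tax on buyers shifts demand to Qd = 672.25 − 4.5(P + 11) = 622.75 - 4.5P.
622.75 - 4.5P = -84 + 8P gives seller price Ps = 56.54; buyers pay Pb = 56.54 + 11 = 67.54.
New quantity: Q = 672.25 − 4.5(67.54) = 368.32.
Revenue = 11 × 368.32 = 4051.52.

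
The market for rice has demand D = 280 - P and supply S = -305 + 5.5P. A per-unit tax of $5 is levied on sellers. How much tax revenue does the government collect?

Pre-tax equilibrium: P* = 90, Q* = 190.
Tax on sellers shifts supply to S = -305 + 5.5(P − 5) = -332.5 + 5.5P.
280 - P = -332.5 + 5.5P gives buyer price Pb = 1225/13; sellers receive Ps = 1225/13 − 5 = 1160/13.
New quantity: Q = 280 − 1(1225/13) = 2415/13.
Revenue = 5 × 2415/13 = 12075/13.

Tax revenue = 12075/13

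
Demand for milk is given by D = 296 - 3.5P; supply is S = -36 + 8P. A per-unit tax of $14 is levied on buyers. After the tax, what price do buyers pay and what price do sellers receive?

Buyers pay 888/23, sellers receive 566/23

Pre-tax equilibrium: P* = 664/23, Q* = 4484/23.
Tax on buyers shifts demand to D = 296 − 3.5(P + 14) = 247 - 3.5P.
247 - 3.5P = -36 + 8P gives seller price Ps = 566/23; buyers pay Pb = 566/23 + 14 = 888/23.
New quantity: Q = 296 − 3.5(888/23) = 3700/23.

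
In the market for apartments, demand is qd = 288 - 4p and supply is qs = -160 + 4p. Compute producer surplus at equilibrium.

Equilibrium: 288 - 4p = -160 + 4p gives p* = 56, q* = 64.
Supply starts at p = 40 (where qs = 0).
PS = ½(56 − 40)(64) = 512.

Producer surplus = 512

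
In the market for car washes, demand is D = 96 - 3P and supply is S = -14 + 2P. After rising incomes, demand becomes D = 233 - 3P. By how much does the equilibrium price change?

ΔP = 27.4

Original equilibrium: P* = 22, Q* = 30.
New equilibrium: 233 - 3P = -14 + 2P, so 247 = 5P and P' = 49.4; Q' = 233 − 3(49.4) = 84.8.
Change in price: 49.4 − 22 = 27.4.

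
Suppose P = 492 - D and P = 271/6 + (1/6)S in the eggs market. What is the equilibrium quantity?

Q* = 383

Set the two price expressions equal: 492 - Q = 271/6 + (1/6)Q.
2681/6 = (7/6)Q, so Q* = 383.
P* = 492 − (1)(383) = 109.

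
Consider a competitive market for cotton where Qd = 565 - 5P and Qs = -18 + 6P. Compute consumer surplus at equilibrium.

Equilibrium: 565 - 5P = -18 + 6P gives P* = 53, Q* = 300.
Demand choke price (Qd = 0): P = 113.
CS = ½(113 − 53)(300) = 9000.

Consumer surplus = 9000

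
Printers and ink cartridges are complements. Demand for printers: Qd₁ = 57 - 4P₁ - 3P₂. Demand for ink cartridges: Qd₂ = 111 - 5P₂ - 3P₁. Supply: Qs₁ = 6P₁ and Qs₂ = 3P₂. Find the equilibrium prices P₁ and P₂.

Market 1: 57 - 4P₁ - 3P₂ = 6P₁ → 10P₁ + 3P₂ = 57.
Market 2: 8P₂ + 3P₁ = 111.
Eliminating P₂: 8×(1) − 3×(2) gives 71P₁ = 123, so P₁ = 123/71.
Back-substitute into (2): P₂ = (111 − 3×123/71) / 8 = 939/71.

P₁ = 123/71, P₂ = 939/71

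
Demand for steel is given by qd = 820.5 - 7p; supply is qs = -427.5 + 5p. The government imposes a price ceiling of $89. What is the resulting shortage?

Equilibrium price would be p* = 104, so the ceiling at 89 binds.
At p = 89: qd = 820.5 − 7(89) = 197.5, qs = -427.5 + 5(89) = 17.5.
Shortage = 197.5 − 17.5 = 180.

Shortage = 180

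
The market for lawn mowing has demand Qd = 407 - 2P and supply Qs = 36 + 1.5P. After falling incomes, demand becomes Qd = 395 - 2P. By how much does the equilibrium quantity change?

Original equilibrium: P* = 106, Q* = 195.
New equilibrium: 395 - 2P = 36 + 1.5P, so 359 = 3.5P and P' = 718/7; Q' = 395 − 2(718/7) = 1329/7.
Change in quantity: 1329/7 − 195 = -36/7.

ΔQ = -36/7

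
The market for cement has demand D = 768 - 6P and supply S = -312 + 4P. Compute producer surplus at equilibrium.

Producer surplus = 1800

Equilibrium: 768 - 6P = -312 + 4P gives P* = 108, Q* = 120.
Supply starts at P = 78 (where S = 0).
PS = ½(108 − 78)(120) = 1800.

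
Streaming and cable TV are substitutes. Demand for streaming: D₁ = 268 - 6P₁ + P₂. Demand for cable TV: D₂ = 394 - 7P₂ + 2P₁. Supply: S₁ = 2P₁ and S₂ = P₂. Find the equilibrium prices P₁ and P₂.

P₁ = 1269/31, P₂ = 1844/31

Market 1: 268 - 6P₁ + P₂ = 2P₁ → 8P₁ - P₂ = 268.
Market 2: 8P₂ - 2P₁ = 394.
Eliminating P₂: 8×(1) + 1×(2) gives 62P₁ = 2538, so P₁ = 1269/31.
Back-substitute into (2): P₂ = (394 + 2×1269/31) / 8 = 1844/31.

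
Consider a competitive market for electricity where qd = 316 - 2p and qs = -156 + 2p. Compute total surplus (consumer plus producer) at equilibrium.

Total surplus = 3200

Equilibrium: 316 - 2p = -156 + 2p gives p* = 118, q* = 80.
Demand choke price: p = 158; supply starts at p = 78.
CS = ½(158 − 118)(80) = 1600; PS = ½(118 − 78)(80) = 1600.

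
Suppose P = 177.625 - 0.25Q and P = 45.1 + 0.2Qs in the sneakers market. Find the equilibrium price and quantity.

P* = 104, Q* = 294.5

Set the two price expressions equal: 177.625 - 0.25Q = 45.1 + 0.2Q.
132.525 = 0.45Q, so Q* = 294.5.
P* = 177.625 − (0.25)(294.5) = 104.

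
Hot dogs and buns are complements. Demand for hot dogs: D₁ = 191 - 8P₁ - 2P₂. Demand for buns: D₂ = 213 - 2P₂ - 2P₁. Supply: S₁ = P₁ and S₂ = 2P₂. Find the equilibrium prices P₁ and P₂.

P₁ = 10.5625, P₂ = 47.96875

Market 1: 191 - 8P₁ - 2P₂ = P₁ → 9P₁ + 2P₂ = 191.
Market 2: 4P₂ + 2P₁ = 213.
Eliminating P₂: 4×(1) − 2×(2) gives 32P₁ = 338, so P₁ = 10.5625.
Back-substitute into (2): P₂ = (213 − 2×10.5625) / 4 = 47.96875.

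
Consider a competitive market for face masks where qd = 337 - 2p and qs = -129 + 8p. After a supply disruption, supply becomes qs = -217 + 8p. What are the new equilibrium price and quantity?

p' = 55.4, q' = 226.2

Original equilibrium: p* = 46.6, q* = 243.8.
New equilibrium: 337 - 2p = -217 + 8p, so 554 = 10p and p' = 55.4; q' = 337 − 2(55.4) = 226.2.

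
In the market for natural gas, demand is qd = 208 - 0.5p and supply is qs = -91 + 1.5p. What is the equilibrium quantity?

Set qd = qs: 208 - 0.5p = -91 + 1.5p.
299 = 2p, so p* = 149.5.
q* = 208 − 0.5(149.5) = 133.25.

q* = 133.25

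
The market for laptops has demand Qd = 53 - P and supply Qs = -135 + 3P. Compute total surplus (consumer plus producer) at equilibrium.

Total surplus = 24

Equilibrium: 53 - P = -135 + 3P gives P* = 47, Q* = 6.
Demand choke price: P = 53; supply starts at P = 45.
CS = ½(53 − 47)(6) = 18; PS = ½(47 − 45)(6) = 6.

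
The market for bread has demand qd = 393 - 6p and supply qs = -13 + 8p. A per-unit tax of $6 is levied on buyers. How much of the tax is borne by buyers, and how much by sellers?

Pre-tax equilibrium: p* = 29, q* = 219.
Tax on buyers shifts demand to qd = 393 − 6(p + 6) = 357 - 6p.
357 - 6p = -13 + 8p gives seller price ps = 185/7; buyers pay pb = 185/7 + 6 = 227/7.
New quantity: q = 393 − 6(227/7) = 1389/7.
Buyer burden = 227/7 − 29 = 24/7; seller burden = 29 − 185/7 = 18/7.

Buyers bear 24/7, sellers bear 18/7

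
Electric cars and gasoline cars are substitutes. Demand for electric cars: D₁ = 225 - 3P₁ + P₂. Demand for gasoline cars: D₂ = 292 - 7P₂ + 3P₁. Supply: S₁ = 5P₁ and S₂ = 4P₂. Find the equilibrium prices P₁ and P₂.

P₁ = 2767/85, P₂ = 3011/85

Market 1: 225 - 3P₁ + P₂ = 5P₁ → 8P₁ - P₂ = 225.
Market 2: 11P₂ - 3P₁ = 292.
Eliminating P₂: 11×(1) + 1×(2) gives 85P₁ = 2767, so P₁ = 2767/85.
Back-substitute into (2): P₂ = (292 + 3×2767/85) / 11 = 3011/85.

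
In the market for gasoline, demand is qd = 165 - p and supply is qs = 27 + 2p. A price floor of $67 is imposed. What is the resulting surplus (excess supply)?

Equilibrium price would be p* = 46, so the floor at 67 binds.
At p = 67: qd = 98, qs = 161.
Surplus = 161 − 98 = 63.

Surplus = 63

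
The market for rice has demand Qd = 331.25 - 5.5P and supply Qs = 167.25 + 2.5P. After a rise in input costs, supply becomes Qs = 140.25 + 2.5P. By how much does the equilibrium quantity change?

Original equilibrium: P* = 20.5, Q* = 218.5.
New equilibrium: 331.25 - 5.5P = 140.25 + 2.5P, so 191 = 8P and P' = 23.875; Q' = 331.25 − 5.5(23.875) = 199.9375.
Change in quantity: 199.9375 − 218.5 = -18.5625.

ΔQ = -18.5625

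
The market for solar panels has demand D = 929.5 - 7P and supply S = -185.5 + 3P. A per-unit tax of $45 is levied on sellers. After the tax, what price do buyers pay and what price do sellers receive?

Pre-tax equilibrium: P* = 111.5, Q* = 149.
Tax on sellers shifts supply to S = -185.5 + 3(P − 45) = -320.5 + 3P.
929.5 - 7P = -320.5 + 3P gives buyer price Pb = 125; sellers receive Ps = 125 − 45 = 80.
New quantity: Q = 929.5 − 7(125) = 54.5.

Buyers pay $125, sellers receive $80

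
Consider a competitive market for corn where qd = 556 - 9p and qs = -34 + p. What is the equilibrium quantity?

q* = 25

Set qd = qs: 556 - 9p = -34 + p.
590 = 10p, so p* = 59.
q* = 556 − 9(59) = 25.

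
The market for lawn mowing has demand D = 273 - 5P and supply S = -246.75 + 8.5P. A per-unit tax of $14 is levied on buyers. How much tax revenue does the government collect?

Tax revenue = 13769/27

Pre-tax equilibrium: P* = 38.5, Q* = 80.5.
Tax on buyers shifts demand to D = 273 − 5(P + 14) = 203 - 5P.
203 - 5P = -246.75 + 8.5P gives seller price Ps = 1799/54; buyers pay Pb = 1799/54 + 14 = 2555/54.
New quantity: Q = 273 − 5(2555/54) = 1967/54.
Revenue = 14 × 1967/54 = 13769/27.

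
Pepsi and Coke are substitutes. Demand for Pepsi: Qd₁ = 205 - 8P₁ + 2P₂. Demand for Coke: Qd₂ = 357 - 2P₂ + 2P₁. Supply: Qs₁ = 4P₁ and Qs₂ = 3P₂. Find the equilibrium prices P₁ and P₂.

Market 1: 205 - 8P₁ + 2P₂ = 4P₁ → 12P₁ - 2P₂ = 205.
Market 2: 5P₂ - 2P₁ = 357.
Eliminating P₂: 5×(1) + 2×(2) gives 56P₁ = 1739, so P₁ = 1739/56.
Back-substitute into (2): P₂ = (357 + 2×1739/56) / 5 = 2347/28.

P₁ = 1739/56, P₂ = 2347/28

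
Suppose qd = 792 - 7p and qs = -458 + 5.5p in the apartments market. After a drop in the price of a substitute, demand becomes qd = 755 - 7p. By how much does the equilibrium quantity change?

Δq = -16.28

Original equilibrium: p* = 100, q* = 92.
New equilibrium: 755 - 7p = -458 + 5.5p, so 1213 = 12.5p and p' = 97.04; q' = 755 − 7(97.04) = 75.72.
Change in quantity: 75.72 − 92 = -16.28.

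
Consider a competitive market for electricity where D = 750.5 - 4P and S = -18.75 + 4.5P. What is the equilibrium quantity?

Set D = S: 750.5 - 4P = -18.75 + 4.5P.
769.25 = 8.5P, so P* = 90.5.
Q* = 750.5 − 4(90.5) = 388.5.

Q* = 388.5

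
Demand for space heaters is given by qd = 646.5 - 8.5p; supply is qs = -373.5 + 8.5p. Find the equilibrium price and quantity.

p* = 60, q* = 136.5

Set qd = qs: 646.5 - 8.5p = -373.5 + 8.5p.
1020 = 17p, so p* = 60.
q* = 646.5 − 8.5(60) = 136.5.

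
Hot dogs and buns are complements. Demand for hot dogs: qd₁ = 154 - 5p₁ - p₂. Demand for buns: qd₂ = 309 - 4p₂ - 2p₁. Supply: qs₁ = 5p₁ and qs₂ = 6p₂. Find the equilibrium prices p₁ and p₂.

p₁ = 1231/98, p₂ = 1391/49

Market 1: 154 - 5p₁ - p₂ = 5p₁ → 10p₁ + p₂ = 154.
Market 2: 10p₂ + 2p₁ = 309.
Eliminating p₂: 10×(1) − 1×(2) gives 98p₁ = 1231, so p₁ = 1231/98.
Back-substitute into (2): p₂ = (309 − 2×1231/98) / 10 = 1391/49.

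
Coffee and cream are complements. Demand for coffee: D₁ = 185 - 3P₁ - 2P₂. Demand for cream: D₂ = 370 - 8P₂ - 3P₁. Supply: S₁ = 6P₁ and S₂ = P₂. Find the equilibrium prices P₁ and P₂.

Market 1: 185 - 3P₁ - 2P₂ = 6P₁ → 9P₁ + 2P₂ = 185.
Market 2: 9P₂ + 3P₁ = 370.
Eliminating P₂: 9×(1) − 2×(2) gives 75P₁ = 925, so P₁ = 37/3.
Back-substitute into (2): P₂ = (370 − 3×37/3) / 9 = 37.

P₁ = 37/3, P₂ = 37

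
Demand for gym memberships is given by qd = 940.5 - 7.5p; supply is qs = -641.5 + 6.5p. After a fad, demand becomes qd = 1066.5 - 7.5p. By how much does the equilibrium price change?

Δp = 9

Original equilibrium: p* = 113, q* = 93.
New equilibrium: 1066.5 - 7.5p = -641.5 + 6.5p, so 1708 = 14p and p' = 122; q' = 1066.5 − 7.5(122) = 151.5.
Change in price: 122 − 113 = 9.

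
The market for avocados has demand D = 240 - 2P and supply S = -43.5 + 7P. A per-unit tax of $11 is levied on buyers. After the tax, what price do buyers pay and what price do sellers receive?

Pre-tax equilibrium: P* = 31.5, Q* = 177.
Tax on buyers shifts demand to D = 240 − 2(P + 11) = 218 - 2P.
218 - 2P = -43.5 + 7P gives seller price Ps = 523/18; buyers pay Pb = 523/18 + 11 = 721/18.
New quantity: Q = 240 − 2(721/18) = 1439/9.

Buyers pay 721/18, sellers receive 523/18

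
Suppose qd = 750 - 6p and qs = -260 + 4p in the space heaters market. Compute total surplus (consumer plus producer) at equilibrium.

Total surplus = 4320

Equilibrium: 750 - 6p = -260 + 4p gives p* = 101, q* = 144.
Demand choke price: p = 125; supply starts at p = 65.
CS = ½(125 − 101)(144) = 1728; PS = ½(101 − 65)(144) = 2592.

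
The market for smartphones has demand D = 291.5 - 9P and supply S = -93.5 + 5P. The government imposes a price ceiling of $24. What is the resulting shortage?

Shortage = 49

Equilibrium price would be P* = 27.5, so the ceiling at 24 binds.
At P = 24: D = 291.5 − 9(24) = 75.5, S = -93.5 + 5(24) = 26.5.
Shortage = 75.5 − 26.5 = 49.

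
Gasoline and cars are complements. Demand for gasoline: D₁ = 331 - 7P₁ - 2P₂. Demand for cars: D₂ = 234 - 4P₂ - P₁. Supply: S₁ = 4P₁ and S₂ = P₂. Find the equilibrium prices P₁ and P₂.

P₁ = 1187/53, P₂ = 2243/53

Market 1: 331 - 7P₁ - 2P₂ = 4P₁ → 11P₁ + 2P₂ = 331.
Market 2: 5P₂ + P₁ = 234.
Eliminating P₂: 5×(1) − 2×(2) gives 53P₁ = 1187, so P₁ = 1187/53.
Back-substitute into (2): P₂ = (234 − 1×1187/53) / 5 = 2243/53.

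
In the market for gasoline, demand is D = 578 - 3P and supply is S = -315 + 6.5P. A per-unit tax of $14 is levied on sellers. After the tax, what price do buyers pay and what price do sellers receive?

Buyers pay 1968/19, sellers receive 1702/19

Pre-tax equilibrium: P* = 94, Q* = 296.
Tax on sellers shifts supply to S = -315 + 6.5(P − 14) = -406 + 6.5P.
578 - 3P = -406 + 6.5P gives buyer price Pb = 1968/19; sellers receive Ps = 1968/19 − 14 = 1702/19.
New quantity: Q = 578 − 3(1968/19) = 5078/19.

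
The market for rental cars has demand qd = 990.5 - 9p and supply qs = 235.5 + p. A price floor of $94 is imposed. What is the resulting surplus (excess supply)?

Surplus = 185

Equilibrium price would be p* = 75.5, so the floor at 94 binds.
At p = 94: qd = 144.5, qs = 329.5.
Surplus = 329.5 − 144.5 = 185.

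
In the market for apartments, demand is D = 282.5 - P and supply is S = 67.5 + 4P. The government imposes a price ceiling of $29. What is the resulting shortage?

Shortage = 70

Equilibrium price would be P* = 43, so the ceiling at 29 binds.
At P = 29: D = 282.5 − 1(29) = 253.5, S = 67.5 + 4(29) = 183.5.
Shortage = 253.5 − 183.5 = 70.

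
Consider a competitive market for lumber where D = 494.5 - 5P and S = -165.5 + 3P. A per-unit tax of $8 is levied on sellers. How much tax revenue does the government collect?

Pre-tax equilibrium: P* = 82.5, Q* = 82.
Tax on sellers shifts supply to S = -165.5 + 3(P − 8) = -189.5 + 3P.
494.5 - 5P = -189.5 + 3P gives buyer price Pb = 85.5; sellers receive Ps = 85.5 − 8 = 77.5.
New quantity: Q = 494.5 − 5(85.5) = 67.
Revenue = 8 × 67 = 536.

Tax revenue = 536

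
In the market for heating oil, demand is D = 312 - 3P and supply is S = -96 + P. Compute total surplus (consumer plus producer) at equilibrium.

Total surplus = 24

Equilibrium: 312 - 3P = -96 + P gives P* = 102, Q* = 6.
Demand choke price: P = 104; supply starts at P = 96.
CS = ½(104 − 102)(6) = 6; PS = ½(102 − 96)(6) = 18.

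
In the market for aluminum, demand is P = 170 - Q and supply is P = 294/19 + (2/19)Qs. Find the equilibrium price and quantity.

Set the two price expressions equal: 170 - Q = 294/19 + (2/19)Q.
2936/19 = (21/19)Q, so Q* = 2936/21.
P* = 170 − (1)(2936/21) = 634/21.

P* = 634/21, Q* = 2936/21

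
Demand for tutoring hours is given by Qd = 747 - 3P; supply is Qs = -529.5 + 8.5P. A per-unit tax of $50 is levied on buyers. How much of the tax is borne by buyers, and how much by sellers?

Buyers bear 850/23, sellers bear 300/23

Pre-tax equilibrium: P* = 111, Q* = 414.
Tax on buyers shifts demand to Qd = 747 − 3(P + 50) = 597 - 3P.
597 - 3P = -529.5 + 8.5P gives seller price Ps = 2253/23; buyers pay Pb = 2253/23 + 50 = 3403/23.
New quantity: Q = 747 − 3(3403/23) = 6972/23.
Buyer burden = 3403/23 − 111 = 850/23; seller burden = 111 − 2253/23 = 300/23.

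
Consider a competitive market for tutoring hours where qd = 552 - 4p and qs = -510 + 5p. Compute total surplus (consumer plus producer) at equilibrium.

Equilibrium: 552 - 4p = -510 + 5p gives p* = 118, q* = 80.
Demand choke price: p = 138; supply starts at p = 102.
CS = ½(138 − 118)(80) = 800; PS = ½(118 − 102)(80) = 640.

Total surplus = 1440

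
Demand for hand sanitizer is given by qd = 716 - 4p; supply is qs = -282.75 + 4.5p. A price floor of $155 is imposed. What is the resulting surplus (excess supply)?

Surplus = 318.75

Equilibrium price would be p* = 117.5, so the floor at 155 binds.
At p = 155: qd = 96, qs = 414.75.
Surplus = 414.75 − 96 = 318.75.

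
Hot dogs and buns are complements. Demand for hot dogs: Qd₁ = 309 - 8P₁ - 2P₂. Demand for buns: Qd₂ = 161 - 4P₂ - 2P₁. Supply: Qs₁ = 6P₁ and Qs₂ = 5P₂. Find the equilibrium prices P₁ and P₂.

Market 1: 309 - 8P₁ - 2P₂ = 6P₁ → 14P₁ + 2P₂ = 309.
Market 2: 9P₂ + 2P₁ = 161.
Eliminating P₂: 9×(1) − 2×(2) gives 122P₁ = 2459, so P₁ = 2459/122.
Back-substitute into (2): P₂ = (161 − 2×2459/122) / 9 = 818/61.

P₁ = 2459/122, P₂ = 818/61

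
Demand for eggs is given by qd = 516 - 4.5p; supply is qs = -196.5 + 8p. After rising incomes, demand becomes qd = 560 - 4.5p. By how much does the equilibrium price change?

Δp = 3.52

Original equilibrium: p* = 57, q* = 259.5.
New equilibrium: 560 - 4.5p = -196.5 + 8p, so 756.5 = 12.5p and p' = 60.52; q' = 560 − 4.5(60.52) = 287.66.
Change in price: 60.52 − 57 = 3.52.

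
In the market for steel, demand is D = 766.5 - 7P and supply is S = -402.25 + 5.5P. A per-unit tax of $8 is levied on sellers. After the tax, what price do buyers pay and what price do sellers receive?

Pre-tax equilibrium: P* = 93.5, Q* = 112.
Tax on sellers shifts supply to S = -402.25 + 5.5(P − 8) = -446.25 + 5.5P.
766.5 - 7P = -446.25 + 5.5P gives buyer price Pb = 97.02; sellers receive Ps = 97.02 − 8 = 89.02.
New quantity: Q = 766.5 − 7(97.02) = 87.36.

Buyers pay $97.02, sellers receive $89.02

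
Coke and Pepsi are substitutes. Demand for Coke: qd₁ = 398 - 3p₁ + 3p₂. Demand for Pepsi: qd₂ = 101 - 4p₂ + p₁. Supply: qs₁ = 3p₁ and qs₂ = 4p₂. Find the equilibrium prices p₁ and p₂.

p₁ = 3487/45, p₂ = 1004/45

Market 1: 398 - 3p₁ + 3p₂ = 3p₁ → 6p₁ - 3p₂ = 398.
Market 2: 8p₂ - p₁ = 101.
Eliminating p₂: 8×(1) + 3×(2) gives 45p₁ = 3487, so p₁ = 3487/45.
Back-substitute into (2): p₂ = (101 + 1×3487/45) / 8 = 1004/45.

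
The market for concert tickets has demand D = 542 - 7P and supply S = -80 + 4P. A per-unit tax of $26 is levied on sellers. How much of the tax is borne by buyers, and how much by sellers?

Pre-tax equilibrium: P* = 622/11, Q* = 1608/11.
Tax on sellers shifts supply to S = -80 + 4(P − 26) = -184 + 4P.
542 - 7P = -184 + 4P gives buyer price Pb = 66; sellers receive Ps = 66 − 26 = 40.
New quantity: Q = 542 − 7(66) = 80.
Buyer burden = 66 − 622/11 = 104/11; seller burden = 622/11 − 40 = 182/11.

Buyers bear 104/11, sellers bear 182/11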